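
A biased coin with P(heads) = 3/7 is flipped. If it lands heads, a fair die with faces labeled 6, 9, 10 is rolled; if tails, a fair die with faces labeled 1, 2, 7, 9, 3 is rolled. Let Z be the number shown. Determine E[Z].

213/35

E[Z | heads] = (6+9+10)/3 = 25/3.
E[Z | tails] = (1+2+7+9+3)/5 = 22/5.
By the law of total expectation,
E[Z] = (3/7)·(25/3) + (4/7)·(22/5) = 213/35.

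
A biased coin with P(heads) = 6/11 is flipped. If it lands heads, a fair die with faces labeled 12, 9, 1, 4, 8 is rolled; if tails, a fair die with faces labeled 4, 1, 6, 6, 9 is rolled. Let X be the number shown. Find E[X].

E[X | heads] = (12+9+1+4+8)/5 = 34/5.
E[X | tails] = (4+1+6+6+9)/5 = 26/5.
By the law of total expectation,
E[X] = (6/11)·(34/5) + (5/11)·(26/5) = 334/55.

334/55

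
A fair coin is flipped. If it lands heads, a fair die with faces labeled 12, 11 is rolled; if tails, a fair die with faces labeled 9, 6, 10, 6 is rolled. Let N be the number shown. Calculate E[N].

E[N | heads] = (12+11)/2 = 23/2.
E[N | tails] = (9+6+10+6)/4 = 31/4.
E[N] = (1/2)·(23/2) + (1/2)·(31/4) = 77/8.

77/8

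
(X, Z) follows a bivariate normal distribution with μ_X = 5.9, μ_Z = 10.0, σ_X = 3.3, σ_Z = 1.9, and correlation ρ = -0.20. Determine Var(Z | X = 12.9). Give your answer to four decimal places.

For a bivariate normal, Var(Z | X=x) = σ_Z²(1 − ρ²).
Var(Z | X=12.9) = (1.9)²·(1 − (-0.20)²) = 3.61·0.96 = 3.4656.

3.4656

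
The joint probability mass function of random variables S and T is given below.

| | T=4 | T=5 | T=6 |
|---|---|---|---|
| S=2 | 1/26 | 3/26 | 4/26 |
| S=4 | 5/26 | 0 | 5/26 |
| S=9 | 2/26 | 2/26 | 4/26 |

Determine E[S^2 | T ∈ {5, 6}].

P(T ∈ {5, 6}) = 9/13.
Σ S^2·P over the event = 4·(3/26) + 4·(4/26) + 16·(5/26) + 81·(2/26) + 81·(4/26) = 297/13.
E[S^2 | T ∈ {5, 6}] = (297/13) / (9/13) = 33.

33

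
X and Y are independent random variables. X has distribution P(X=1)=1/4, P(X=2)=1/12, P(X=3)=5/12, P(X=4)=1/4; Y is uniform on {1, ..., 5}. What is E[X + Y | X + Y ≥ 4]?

P(X + Y ≥ 4) = 53/60.
Summing (X+Y)·P(x,y) over outcomes with X + Y ≥ 4 gives 161/30.
E[X + Y | X + Y ≥ 4] = (161/30) / (53/60) = 322/53.

322/53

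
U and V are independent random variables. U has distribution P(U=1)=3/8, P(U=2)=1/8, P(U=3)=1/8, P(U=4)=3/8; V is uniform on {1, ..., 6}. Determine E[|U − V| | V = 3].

5/4

P(V = 3) = 1/6.
Summing |U−V|·P(x,y) over outcomes with V = 3 gives 5/24.
E[|U − V| | V = 3] = (5/24) / (1/6) = 5/4.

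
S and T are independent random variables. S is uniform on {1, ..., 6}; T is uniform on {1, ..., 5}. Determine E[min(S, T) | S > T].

P(S > T) = 1/2.
Summing min(S,T)·P(x,y) over outcomes with S > T gives 7/6.
E[min(S, T) | S > T] = (7/6) / (1/2) = 7/3.

7/3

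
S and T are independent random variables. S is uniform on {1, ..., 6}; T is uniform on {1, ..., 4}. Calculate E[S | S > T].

32/7

P(S > T) = 7/12.
Summing S·P(x,y) over outcomes with S > T gives 8/3.
E[S | S > T] = (8/3) / (7/12) = 32/7.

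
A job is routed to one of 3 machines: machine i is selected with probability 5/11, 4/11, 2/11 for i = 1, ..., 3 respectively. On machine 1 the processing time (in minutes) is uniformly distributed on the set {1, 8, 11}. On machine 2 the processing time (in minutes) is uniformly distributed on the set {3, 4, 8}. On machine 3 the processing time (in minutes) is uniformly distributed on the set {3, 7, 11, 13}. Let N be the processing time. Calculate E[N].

211/33

E[N | machine 1] = (1+8+11)/3 = 20/3.
E[N | machine 2] = (3+4+8)/3 = 5.
E[N | machine 3] = (3+7+11+13)/4 = 17/2.
By the law of total expectation,
E[N] = (5/11)·(20/3) + (4/11)·(5) + (2/11)·(17/2) = 211/33.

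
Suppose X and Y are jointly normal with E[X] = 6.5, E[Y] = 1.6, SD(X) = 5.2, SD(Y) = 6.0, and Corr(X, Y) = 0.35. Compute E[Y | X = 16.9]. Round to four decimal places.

5.8000

E[Y | X=x] = μ_Y + ρ(σ_Y/σ_X)(x − μ_X) for jointly normal variables.
E[Y | X=16.9] = 1.6 + (0.35)·(6.0/5.2)·(16.9 − (6.5)) = 1.6 + (0.40385)·(10.4) = 5.8000.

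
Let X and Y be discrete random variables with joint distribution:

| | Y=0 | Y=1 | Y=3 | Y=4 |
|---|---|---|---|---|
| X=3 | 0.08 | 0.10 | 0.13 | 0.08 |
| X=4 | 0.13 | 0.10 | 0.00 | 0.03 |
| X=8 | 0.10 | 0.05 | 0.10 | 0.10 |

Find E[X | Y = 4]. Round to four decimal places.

P(Y = 4) = 0.21.
Summing X·P(X=x,Y=y) over the conditioning event gives 1.16.
E[X | Y = 4] = (1.16) / (0.21) = 5.5238.

5.5238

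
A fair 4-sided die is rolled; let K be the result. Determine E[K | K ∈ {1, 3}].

P(K ∈ {1, 3}) = 1/2.
Σ over the event: 1·1/4 + 3·1/4 = 1.
E[K | K ∈ {1, 3}] = (1) / (1/2) = 2.

2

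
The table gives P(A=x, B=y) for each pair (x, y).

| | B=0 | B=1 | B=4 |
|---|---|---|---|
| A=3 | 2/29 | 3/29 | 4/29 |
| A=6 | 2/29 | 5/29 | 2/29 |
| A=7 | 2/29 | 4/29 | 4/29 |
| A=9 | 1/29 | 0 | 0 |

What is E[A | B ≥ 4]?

26/5

P(B ≥ 4) = 10/29.
Σ A·P over the event = 3·(4/29) + 6·(2/29) + 7·(4/29) = 52/29.
E[A | B ≥ 4] = (52/29) / (10/29) = 26/5.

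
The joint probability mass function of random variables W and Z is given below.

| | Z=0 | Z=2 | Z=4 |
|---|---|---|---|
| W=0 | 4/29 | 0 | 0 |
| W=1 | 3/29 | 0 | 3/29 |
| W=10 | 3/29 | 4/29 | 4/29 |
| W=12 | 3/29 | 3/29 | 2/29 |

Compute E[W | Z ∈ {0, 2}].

P(Z ∈ {0, 2}) = 20/29.
Σ W·P over the event = 0·(4/29) + 1·(3/29) + 10·(3/29) + 10·(4/29) + 12·(3/29) + 12·(3/29) = 5.
E[W | Z ∈ {0, 2}] = (5) / (20/29) = 29/4.

29/4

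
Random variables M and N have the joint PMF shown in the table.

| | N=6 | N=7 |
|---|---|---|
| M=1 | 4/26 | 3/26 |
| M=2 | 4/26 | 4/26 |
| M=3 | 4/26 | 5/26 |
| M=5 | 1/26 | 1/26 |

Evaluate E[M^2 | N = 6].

P(N = 6) = 1/2.
Summing M^2·P(M=x,N=y) over the conditioning event gives 81/26.
E[M^2 | N = 6] = (81/26) / (1/2) = 81/13.

81/13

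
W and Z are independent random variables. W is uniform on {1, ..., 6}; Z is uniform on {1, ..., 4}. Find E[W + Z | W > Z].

P(W > Z) = 7/12.
Summing (W+Z)·P(x,y) over outcomes with W > Z gives 47/12.
E[W + Z | W > Z] = (47/12) / (7/12) = 47/7.

47/7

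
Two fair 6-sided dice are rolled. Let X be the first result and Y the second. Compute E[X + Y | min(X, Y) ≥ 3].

P(min(X, Y) ≥ 3) = 4/9.
Summing (X+Y)·P(x,y) over outcomes with min(X, Y) ≥ 3 gives 4.
E[X + Y | min(X, Y) ≥ 3] = (4) / (4/9) = 9.

9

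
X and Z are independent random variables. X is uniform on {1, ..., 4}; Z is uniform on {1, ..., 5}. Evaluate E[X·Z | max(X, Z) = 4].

P(max(X, Z) = 4) = 7/20.
Summing XZ·P(x,y) over outcomes with max(X, Z) = 4 gives 16/5.
E[X·Z | max(X, Z) = 4] = (16/5) / (7/20) = 64/7.

64/7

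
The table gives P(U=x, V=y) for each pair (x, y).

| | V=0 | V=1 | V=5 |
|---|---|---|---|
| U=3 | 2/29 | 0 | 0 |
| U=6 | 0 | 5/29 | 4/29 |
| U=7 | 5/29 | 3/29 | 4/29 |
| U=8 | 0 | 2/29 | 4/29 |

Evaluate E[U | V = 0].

P(V = 0) = 7/29.
Summing U·P(U=x,V=y) over the conditioning event gives 41/29.
E[U | V = 0] = (41/29) / (7/29) = 41/7.

41/7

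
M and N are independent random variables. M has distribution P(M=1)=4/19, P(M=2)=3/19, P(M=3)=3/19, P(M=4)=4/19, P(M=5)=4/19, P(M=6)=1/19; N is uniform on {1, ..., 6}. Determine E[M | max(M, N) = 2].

8/5

P(max(M, N) = 2) = 5/57.
Summing M·P(x,y) over outcomes with max(M, N) = 2 gives 8/57.
E[M | max(M, N) = 2] = (8/57) / (5/57) = 8/5.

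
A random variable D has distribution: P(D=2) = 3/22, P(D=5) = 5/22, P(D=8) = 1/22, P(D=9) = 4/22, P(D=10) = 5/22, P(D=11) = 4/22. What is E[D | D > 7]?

P(D > 7) = 7/11.
Σ over the event: 8·1/22 + 9·2/11 + 10·5/22 + 11·2/11 = 69/11.
E[D | D > 7] = (69/11) / (7/11) = 69/7.

69/7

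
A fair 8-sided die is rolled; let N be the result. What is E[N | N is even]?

5

Given N is even, N is equally likely to be any of {2, 4, 6, 8}.
E[N | N is even] = (2 + 4 + 6 + 8) / 4 = 5.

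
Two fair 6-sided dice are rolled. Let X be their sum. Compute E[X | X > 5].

P(X > 5) = 13/18.
Σ over the event: 6·5/36 + 7·1/6 + 8·5/36 + 9·1/9 + 10·1/12 + 11·1/18 + 12·1/36 = 53/9.
E[X | X > 5] = (53/9) / (13/18) = 106/13.

106/13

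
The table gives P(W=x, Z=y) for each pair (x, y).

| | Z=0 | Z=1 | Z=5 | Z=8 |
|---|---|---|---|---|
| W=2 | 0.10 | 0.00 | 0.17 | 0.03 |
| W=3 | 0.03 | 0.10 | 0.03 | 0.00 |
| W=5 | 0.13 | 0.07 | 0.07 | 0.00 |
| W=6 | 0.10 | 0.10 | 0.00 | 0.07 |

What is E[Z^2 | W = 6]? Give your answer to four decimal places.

P(W = 6) = 0.27.
Σ Z^2·P over the event = 0·(0.10) + 1·(0.10) + 64·(0.07) = 4.58.
E[Z^2 | W = 6] = (4.58) / (0.27) = 16.9630.

16.9630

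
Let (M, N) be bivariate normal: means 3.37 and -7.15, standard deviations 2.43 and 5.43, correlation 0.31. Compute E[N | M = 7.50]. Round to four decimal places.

-4.2891

The regression of N on M has slope ρ·σ_N/σ_M and passes through (μ_M, μ_N).
E[N | M=7.50] = -7.15 + (0.31)·(5.43/2.43)·(7.50 − (3.37)) = -7.15 + (0.69272)·(4.13) = -4.2891.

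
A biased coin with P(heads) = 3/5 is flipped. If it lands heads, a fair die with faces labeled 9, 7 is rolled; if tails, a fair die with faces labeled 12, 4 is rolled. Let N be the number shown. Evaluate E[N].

8

E[N | heads] = (9+7)/2 = 8.
E[N | tails] = (12+4)/2 = 8.
E[N] = (3/5)·(8) + (2/5)·(8) = 8.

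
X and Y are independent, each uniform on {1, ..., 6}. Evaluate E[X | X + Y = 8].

Outcomes with X + Y = 8: (2,6), (3,5), (4,4), (5,3), (6,2), each with probability 1/36.
E[X | X + Y = 8] = (2 + 3 + 4 + 5 + 6) / 5 = 4.

4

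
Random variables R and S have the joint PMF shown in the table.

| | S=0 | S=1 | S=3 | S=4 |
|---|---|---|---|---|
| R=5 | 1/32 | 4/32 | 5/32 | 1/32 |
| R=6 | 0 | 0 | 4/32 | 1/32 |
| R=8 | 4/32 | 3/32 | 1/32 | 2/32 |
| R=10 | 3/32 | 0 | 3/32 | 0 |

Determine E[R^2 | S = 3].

P(S = 3) = 13/32.
Summing R^2·P(R=x,S=y) over the conditioning event gives 633/32.
E[R^2 | S = 3] = (633/32) / (13/32) = 633/13.

633/13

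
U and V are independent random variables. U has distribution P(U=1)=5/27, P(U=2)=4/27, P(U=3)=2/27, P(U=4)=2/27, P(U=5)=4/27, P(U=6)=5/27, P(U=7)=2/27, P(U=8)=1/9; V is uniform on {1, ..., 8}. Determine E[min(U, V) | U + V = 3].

1

P(U + V = 3) = 1/24.
Summing min(U,V)·P(x,y) over outcomes with U + V = 3 gives 1/24.
E[min(U, V) | U + V = 3] = (1/24) / (1/24) = 1.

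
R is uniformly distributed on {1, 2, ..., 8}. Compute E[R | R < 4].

Given R < 4, R is equally likely to be any of {1, 2, 3}.
E[R | R < 4] = (1 + 2 + 3) / 3 = 2.

2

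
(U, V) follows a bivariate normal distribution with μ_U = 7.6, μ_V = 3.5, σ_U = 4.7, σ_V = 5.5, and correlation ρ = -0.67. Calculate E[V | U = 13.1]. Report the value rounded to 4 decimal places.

-0.8122

E[V | U=x] = μ_V + ρ(σ_V/σ_U)(x − μ_U) for jointly normal variables.
E[V | U=13.1] = 3.5 + (-0.67)·(5.5/4.7)·(13.1 − (7.6)) = 3.5 + (-0.78404)·(5.5) = -0.8122.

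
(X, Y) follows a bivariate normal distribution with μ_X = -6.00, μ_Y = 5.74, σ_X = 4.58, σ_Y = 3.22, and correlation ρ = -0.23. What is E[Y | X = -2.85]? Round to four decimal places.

The regression of Y on X has slope ρ·σ_Y/σ_X and passes through (μ_X, μ_Y).
E[Y | X=-2.85] = 5.74 + (-0.23)·(3.22/4.58)·(-2.85 − (-6.00)) = 5.74 + (-0.1617)·(3.15) = 5.2306.

5.2306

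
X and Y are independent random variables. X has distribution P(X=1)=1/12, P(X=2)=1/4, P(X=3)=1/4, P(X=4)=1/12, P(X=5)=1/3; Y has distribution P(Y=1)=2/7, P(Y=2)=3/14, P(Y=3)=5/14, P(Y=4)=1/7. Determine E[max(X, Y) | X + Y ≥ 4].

578/149

P(X + Y ≥ 4) = 149/168.
Summing max(X,Y)·P(x,y) over outcomes with X + Y ≥ 4 gives 289/84.
E[max(X, Y) | X + Y ≥ 4] = (289/84) / (149/168) = 578/149.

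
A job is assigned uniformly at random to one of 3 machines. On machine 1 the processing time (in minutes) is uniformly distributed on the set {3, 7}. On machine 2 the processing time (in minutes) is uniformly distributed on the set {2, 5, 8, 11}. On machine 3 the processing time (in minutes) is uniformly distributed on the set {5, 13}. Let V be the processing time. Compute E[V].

41/6

E[V | machine 1] = (3+7)/2 = 5.
E[V | machine 2] = (2+5+8+11)/4 = 13/2.
E[V | machine 3] = (5+13)/2 = 9.
By the law of total expectation,
E[V] = (1/3)·(5) + (1/3)·(13/2) + (1/3)·(9) = 41/6.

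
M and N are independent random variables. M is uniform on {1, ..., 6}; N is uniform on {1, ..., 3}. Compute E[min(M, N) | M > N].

P(M > N) = 2/3.
Summing min(M,N)·P(x,y) over outcomes with M > N gives 11/9.
E[min(M, N) | M > N] = (11/9) / (2/3) = 11/6.

11/6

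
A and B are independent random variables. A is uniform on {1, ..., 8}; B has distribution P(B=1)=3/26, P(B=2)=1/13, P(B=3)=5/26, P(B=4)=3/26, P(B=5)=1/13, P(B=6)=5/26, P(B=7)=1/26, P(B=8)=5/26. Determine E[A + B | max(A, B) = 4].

P(max(A, B) = 4) = 11/104.
Summing (A+B)·P(x,y) over outcomes with max(A, B) = 4 gives 35/52.
E[A + B | max(A, B) = 4] = (35/52) / (11/104) = 70/11.

70/11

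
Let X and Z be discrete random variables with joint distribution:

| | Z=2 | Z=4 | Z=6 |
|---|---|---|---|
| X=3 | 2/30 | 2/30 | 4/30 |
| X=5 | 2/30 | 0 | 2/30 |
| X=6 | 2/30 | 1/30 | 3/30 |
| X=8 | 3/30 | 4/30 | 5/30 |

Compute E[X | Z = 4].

44/7

P(Z = 4) = 7/30.
Σ X·P over the event = 3·(2/30) + 6·(1/30) + 8·(4/30) = 22/15.
E[X | Z = 4] = (22/15) / (7/30) = 44/7.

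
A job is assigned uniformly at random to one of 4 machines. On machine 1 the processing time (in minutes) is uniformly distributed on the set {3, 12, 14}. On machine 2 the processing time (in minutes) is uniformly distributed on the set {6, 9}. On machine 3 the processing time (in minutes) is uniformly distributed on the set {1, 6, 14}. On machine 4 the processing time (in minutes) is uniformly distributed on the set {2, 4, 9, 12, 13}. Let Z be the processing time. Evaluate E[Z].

E[Z | machine 1] = (3+12+14)/3 = 29/3.
E[Z | machine 2] = (6+9)/2 = 15/2.
E[Z | machine 3] = (1+6+14)/3 = 7.
E[Z | machine 4] = (2+4+9+12+13)/5 = 8.
E[Z] = (1/4)·(29/3) + (1/4)·(15/2) + (1/4)·(7) + (1/4)·(8) = 193/24.

193/24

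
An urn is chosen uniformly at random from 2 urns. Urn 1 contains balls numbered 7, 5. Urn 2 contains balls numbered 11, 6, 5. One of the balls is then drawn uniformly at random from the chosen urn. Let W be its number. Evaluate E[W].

20/3

E[W | urn 1] = (7+5)/2 = 6.
E[W | urn 2] = (11+6+5)/3 = 22/3.
E[W] = (1/2)·(6) + (1/2)·(22/3) = 20/3.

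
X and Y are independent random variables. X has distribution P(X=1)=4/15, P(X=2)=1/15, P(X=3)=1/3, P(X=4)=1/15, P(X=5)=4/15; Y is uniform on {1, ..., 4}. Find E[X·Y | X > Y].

P(X > Y) = 1/2.
Summing XY·P(x,y) over outcomes with X > Y gives 271/60.
E[X·Y | X > Y] = (271/60) / (1/2) = 271/30.

271/30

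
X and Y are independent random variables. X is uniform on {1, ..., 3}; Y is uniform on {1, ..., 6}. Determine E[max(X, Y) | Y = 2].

7/3

Outcomes with Y = 2: (1,2), (2,2), (3,2), each with probability 1/18.
E[max(X, Y) | Y = 2] = (2 + 2 + 3) / 3 = 7/3.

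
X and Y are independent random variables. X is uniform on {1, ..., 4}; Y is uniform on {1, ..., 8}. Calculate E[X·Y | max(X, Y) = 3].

27/5

P(max(X, Y) = 3) = 5/32.
Summing XY·P(x,y) over outcomes with max(X, Y) = 3 gives 27/32.
E[X·Y | max(X, Y) = 3] = (27/32) / (5/32) = 27/5.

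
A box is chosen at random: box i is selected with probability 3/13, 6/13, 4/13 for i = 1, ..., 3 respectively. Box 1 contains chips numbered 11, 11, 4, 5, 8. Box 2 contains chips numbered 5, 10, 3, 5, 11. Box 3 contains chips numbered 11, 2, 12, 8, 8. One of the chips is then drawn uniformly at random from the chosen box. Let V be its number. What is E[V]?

E[V | box 1] = (11+11+4+5+8)/5 = 39/5.
E[V | box 2] = (5+10+3+5+11)/5 = 34/5.
E[V | box 3] = (11+2+12+8+8)/5 = 41/5.
E[V] = (3/13)·(39/5) + (6/13)·(34/5) + (4/13)·(41/5) = 97/13.

97/13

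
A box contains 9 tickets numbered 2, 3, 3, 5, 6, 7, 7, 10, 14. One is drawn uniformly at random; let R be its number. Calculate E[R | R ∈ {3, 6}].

P(R ∈ {3, 6}) = 1/3.
Σ over the event: 3·2/9 + 6·1/9 = 4/3.
E[R | R ∈ {3, 6}] = (4/3) / (1/3) = 4.

4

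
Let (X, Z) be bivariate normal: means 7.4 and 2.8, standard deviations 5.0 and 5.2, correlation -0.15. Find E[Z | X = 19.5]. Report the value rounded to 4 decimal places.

0.9124

E[Z | X=x] = μ_Z + ρ(σ_Z/σ_X)(x − μ_X) for jointly normal variables.
E[Z | X=19.5] = 2.8 + (-0.15)·(5.2/5.0)·(19.5 − (7.4)) = 2.8 + (-0.156)·(12.1) = 0.9124.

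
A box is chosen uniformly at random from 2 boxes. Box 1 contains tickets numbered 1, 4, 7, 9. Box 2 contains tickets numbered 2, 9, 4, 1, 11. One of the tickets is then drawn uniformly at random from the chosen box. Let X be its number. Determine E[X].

E[X | box 1] = (1+4+7+9)/4 = 21/4.
E[X | box 2] = (2+9+4+1+11)/5 = 27/5.
E[X] = (1/2)·(21/4) + (1/2)·(27/5) = 213/40.

213/40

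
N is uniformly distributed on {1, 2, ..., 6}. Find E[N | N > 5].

Given N > 5, N is equally likely to be any of {6}.
E[N | N > 5] = (6) / 1 = 6.

6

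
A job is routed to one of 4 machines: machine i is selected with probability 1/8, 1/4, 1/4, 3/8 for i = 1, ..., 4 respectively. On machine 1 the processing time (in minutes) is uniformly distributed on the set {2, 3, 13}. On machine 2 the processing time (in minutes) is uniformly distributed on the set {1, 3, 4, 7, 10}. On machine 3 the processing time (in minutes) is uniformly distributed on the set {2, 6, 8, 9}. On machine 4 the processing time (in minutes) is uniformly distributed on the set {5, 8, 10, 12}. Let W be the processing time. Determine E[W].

219/32

E[W | machine 1] = (2+3+13)/3 = 6.
E[W | machine 2] = (1+3+4+7+10)/5 = 5.
E[W | machine 3] = (2+6+8+9)/4 = 25/4.
E[W | machine 4] = (5+8+10+12)/4 = 35/4.
E[W] = (1/8)·(6) + (1/4)·(5) + (1/4)·(25/4) + (3/8)·(35/4) = 219/32.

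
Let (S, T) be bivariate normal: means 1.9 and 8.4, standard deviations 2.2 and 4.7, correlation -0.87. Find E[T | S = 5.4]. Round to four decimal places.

E[T | S=x] = μ_T + ρ(σ_T/σ_S)(x − μ_S) for jointly normal variables.
E[T | S=5.4] = 8.4 + (-0.87)·(4.7/2.2)·(5.4 − (1.9)) = 8.4 + (-1.85864)·(3.5) = 1.8948.

1.8948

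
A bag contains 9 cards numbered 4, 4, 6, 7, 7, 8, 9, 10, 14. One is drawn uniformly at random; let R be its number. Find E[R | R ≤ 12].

55/8

P(R ≤ 12) = 8/9.
Σ over the event: 4·2/9 + 6·1/9 + 7·2/9 + 8·1/9 + 9·1/9 + 10·1/9 = 55/9.
E[R | R ≤ 12] = (55/9) / (8/9) = 55/8.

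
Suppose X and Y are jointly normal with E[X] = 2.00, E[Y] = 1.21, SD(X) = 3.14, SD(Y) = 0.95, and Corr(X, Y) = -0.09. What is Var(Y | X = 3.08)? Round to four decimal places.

For a bivariate normal, Var(Y | X=x) = σ_Y²(1 − ρ²).
Var(Y | X=3.08) = (0.95)²·(1 − (-0.09)²) = 0.9025·0.9919 = 0.8952.

0.8952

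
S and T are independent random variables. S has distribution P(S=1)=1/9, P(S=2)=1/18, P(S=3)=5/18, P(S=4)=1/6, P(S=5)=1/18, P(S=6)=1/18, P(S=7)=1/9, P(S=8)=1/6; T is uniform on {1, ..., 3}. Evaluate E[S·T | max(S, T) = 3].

17/3

P(max(S, T) = 3) = 1/3.
Summing ST·P(x,y) over outcomes with max(S, T) = 3 gives 17/9.
E[S·T | max(S, T) = 3] = (17/9) / (1/3) = 17/3.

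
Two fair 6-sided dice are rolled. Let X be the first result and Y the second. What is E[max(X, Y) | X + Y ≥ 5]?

74/15

P(X + Y ≥ 5) = 5/6.
Summing max(X,Y)·P(x,y) over outcomes with X + Y ≥ 5 gives 37/9.
E[max(X, Y) | X + Y ≥ 5] = (37/9) / (5/6) = 74/15.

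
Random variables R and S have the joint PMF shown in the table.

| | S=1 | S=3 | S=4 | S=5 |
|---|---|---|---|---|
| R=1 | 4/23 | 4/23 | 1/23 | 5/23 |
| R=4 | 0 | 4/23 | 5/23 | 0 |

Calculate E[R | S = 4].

P(S = 4) = 6/23.
Σ R·P over the event = 1·(1/23) + 4·(5/23) = 21/23.
E[R | S = 4] = (21/23) / (6/23) = 7/2.

7/2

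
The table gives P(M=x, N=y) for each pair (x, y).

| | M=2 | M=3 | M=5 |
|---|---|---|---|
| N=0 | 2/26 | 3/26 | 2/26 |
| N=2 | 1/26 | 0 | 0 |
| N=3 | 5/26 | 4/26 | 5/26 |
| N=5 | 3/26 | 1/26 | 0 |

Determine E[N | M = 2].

P(M = 2) = 11/26.
Summing N·P(M=x,N=y) over the conditioning event gives 16/13.
E[N | M = 2] = (16/13) / (11/26) = 32/11.

32/11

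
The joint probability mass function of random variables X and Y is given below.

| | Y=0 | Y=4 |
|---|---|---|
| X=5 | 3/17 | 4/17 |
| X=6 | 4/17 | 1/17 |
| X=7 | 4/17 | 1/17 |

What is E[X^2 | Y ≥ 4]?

P(Y ≥ 4) = 6/17.
Σ X^2·P over the event = 25·(4/17) + 36·(1/17) + 49·(1/17) = 185/17.
E[X^2 | Y ≥ 4] = (185/17) / (6/17) = 185/6.

185/6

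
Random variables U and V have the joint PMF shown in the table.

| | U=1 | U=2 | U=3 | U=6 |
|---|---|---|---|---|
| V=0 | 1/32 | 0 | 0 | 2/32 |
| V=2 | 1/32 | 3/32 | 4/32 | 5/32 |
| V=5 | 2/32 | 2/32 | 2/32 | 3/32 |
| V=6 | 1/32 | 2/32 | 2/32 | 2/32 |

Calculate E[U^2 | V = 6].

P(V = 6) = 7/32.
Σ U^2·P over the event = 1·(1/32) + 4·(2/32) + 9·(2/32) + 36·(2/32) = 99/32.
E[U^2 | V = 6] = (99/32) / (7/32) = 99/7.

99/7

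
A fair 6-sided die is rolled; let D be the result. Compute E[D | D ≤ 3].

Given D ≤ 3, D is equally likely to be any of {1, 2, 3}.
E[D | D ≤ 3] = (1 + 2 + 3) / 3 = 2.

2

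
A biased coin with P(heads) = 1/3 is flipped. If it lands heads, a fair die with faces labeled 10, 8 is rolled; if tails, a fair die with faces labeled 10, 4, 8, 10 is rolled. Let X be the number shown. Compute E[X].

E[X | heads] = (10+8)/2 = 9.
E[X | tails] = (10+4+8+10)/4 = 8.
E[X] = (1/3)·(9) + (2/3)·(8) = 25/3.

25/3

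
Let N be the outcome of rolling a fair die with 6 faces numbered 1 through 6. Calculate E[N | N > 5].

Given N > 5, N is equally likely to be any of {6}.
E[N | N > 5] = (6) / 1 = 6.

6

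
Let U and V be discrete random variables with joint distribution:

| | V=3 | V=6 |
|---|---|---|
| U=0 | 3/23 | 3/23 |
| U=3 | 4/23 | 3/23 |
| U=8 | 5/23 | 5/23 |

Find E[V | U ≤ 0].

9/2

P(U ≤ 0) = 6/23.
Σ V·P over the event = 3·(3/23) + 6·(3/23) = 27/23.
E[V | U ≤ 0] = (27/23) / (6/23) = 9/2.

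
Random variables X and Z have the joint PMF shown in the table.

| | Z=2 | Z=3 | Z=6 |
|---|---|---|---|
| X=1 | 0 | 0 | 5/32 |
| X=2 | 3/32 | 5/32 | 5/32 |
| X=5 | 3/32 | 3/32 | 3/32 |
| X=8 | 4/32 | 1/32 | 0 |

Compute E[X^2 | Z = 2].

343/10

P(Z = 2) = 5/16.
Σ X^2·P over the event = 4·(3/32) + 25·(3/32) + 64·(4/32) = 343/32.
E[X^2 | Z = 2] = (343/32) / (5/16) = 343/10.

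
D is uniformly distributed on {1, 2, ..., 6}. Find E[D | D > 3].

5

Given D > 3, D is equally likely to be any of {4, 5, 6}.
E[D | D > 3] = (4 + 5 + 6) / 3 = 5.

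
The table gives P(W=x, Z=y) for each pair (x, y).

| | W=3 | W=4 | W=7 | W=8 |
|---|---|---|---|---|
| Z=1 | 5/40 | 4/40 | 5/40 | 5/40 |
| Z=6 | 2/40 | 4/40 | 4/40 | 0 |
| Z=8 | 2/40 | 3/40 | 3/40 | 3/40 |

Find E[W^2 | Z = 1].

674/19

P(Z = 1) = 19/40.
Σ W^2·P over the event = 9·(5/40) + 16·(4/40) + 49·(5/40) + 64·(5/40) = 337/20.
E[W^2 | Z = 1] = (337/20) / (19/40) = 674/19.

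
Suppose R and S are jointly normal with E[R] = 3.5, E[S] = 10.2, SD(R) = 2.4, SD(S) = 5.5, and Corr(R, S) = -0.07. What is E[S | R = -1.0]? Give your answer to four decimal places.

10.9219

The regression of S on R has slope ρ·σ_S/σ_R and passes through (μ_R, μ_S).
E[S | R=-1.0] = 10.2 + (-0.07)·(5.5/2.4)·(-1.0 − (3.5)) = 10.2 + (-0.16042)·(-4.5) = 10.9219.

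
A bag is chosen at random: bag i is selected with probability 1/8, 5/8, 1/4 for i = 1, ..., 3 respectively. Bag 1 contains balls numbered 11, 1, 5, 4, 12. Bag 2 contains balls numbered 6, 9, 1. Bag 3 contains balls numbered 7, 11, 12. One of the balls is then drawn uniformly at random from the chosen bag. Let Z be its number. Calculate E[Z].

799/120

E[Z | bag 1] = (11+1+5+4+12)/5 = 33/5.
E[Z | bag 2] = (6+9+1)/3 = 16/3.
E[Z | bag 3] = (7+11+12)/3 = 10.
By the law of total expectation,
E[Z] = (1/8)·(33/5) + (5/8)·(16/3) + (1/4)·(10) = 799/120.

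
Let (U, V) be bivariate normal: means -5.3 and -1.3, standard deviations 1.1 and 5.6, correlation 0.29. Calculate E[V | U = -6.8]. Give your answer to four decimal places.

-3.5145

The regression of V on U has slope ρ·σ_V/σ_U and passes through (μ_U, μ_V).
E[V | U=-6.8] = -1.3 + (0.29)·(5.6/1.1)·(-6.8 − (-5.3)) = -1.3 + (1.47636)·(-1.5) = -3.5145.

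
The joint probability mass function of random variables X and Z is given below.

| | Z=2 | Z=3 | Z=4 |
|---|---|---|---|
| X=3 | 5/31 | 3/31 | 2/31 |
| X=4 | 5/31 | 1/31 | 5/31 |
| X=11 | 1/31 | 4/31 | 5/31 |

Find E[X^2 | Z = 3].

527/8

P(Z = 3) = 8/31.
Σ X^2·P over the event = 9·(3/31) + 16·(1/31) + 121·(4/31) = 17.
E[X^2 | Z = 3] = (17) / (8/31) = 527/8.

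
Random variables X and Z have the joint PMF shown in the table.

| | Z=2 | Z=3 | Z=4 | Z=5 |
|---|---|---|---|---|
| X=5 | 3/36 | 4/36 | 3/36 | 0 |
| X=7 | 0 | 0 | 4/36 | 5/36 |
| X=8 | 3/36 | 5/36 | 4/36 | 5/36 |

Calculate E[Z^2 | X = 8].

246/17

P(X = 8) = 17/36.
Σ Z^2·P over the event = 4·(3/36) + 9·(5/36) + 16·(4/36) + 25·(5/36) = 41/6.
E[Z^2 | X = 8] = (41/6) / (17/36) = 246/17.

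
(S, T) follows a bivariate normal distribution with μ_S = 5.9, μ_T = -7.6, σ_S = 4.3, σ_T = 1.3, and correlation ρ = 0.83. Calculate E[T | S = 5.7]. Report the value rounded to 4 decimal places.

The regression of T on S has slope ρ·σ_T/σ_S and passes through (μ_S, μ_T).
E[T | S=5.7] = -7.6 + (0.83)·(1.3/4.3)·(5.7 − (5.9)) = -7.6 + (0.25093)·(-0.2) = -7.6502.

-7.6502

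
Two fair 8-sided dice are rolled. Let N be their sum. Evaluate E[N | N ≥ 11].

P(N ≥ 11) = 21/64.
Σ over the event: 11·3/32 + 12·5/64 + 13·1/16 + 14·3/64 + 15·1/32 + 16·1/64 = 133/32.
E[N | N ≥ 11] = (133/32) / (21/64) = 38/3.

38/3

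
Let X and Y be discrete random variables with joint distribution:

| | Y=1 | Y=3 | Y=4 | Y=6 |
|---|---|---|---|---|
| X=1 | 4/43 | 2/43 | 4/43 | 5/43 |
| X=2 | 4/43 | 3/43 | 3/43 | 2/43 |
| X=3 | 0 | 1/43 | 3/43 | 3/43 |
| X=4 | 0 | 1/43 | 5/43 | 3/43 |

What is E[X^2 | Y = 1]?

5/2

P(Y = 1) = 8/43.
Σ X^2·P over the event = 1·(4/43) + 4·(4/43) = 20/43.
E[X^2 | Y = 1] = (20/43) / (8/43) = 5/2.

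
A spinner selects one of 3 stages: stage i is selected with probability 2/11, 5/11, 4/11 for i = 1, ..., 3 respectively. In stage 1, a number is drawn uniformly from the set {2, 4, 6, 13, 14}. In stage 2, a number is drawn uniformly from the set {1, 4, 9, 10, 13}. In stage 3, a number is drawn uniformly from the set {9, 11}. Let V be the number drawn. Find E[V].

463/55

E[V | stage 1] = (2+4+6+13+14)/5 = 39/5.
E[V | stage 2] = (1+4+9+10+13)/5 = 37/5.
E[V | stage 3] = (9+11)/2 = 10.
E[V] = (2/11)·(39/5) + (5/11)·(37/5) + (4/11)·(10) = 463/55.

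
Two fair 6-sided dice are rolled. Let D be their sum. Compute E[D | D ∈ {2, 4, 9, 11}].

36/5

P(D ∈ {2, 4, 9, 11}) = 5/18.
Σ over the event: 2·1/36 + 4·1/12 + 9·1/9 + 11·1/18 = 2.
E[D | D ∈ {2, 4, 9, 11}] = (2) / (5/18) = 36/5.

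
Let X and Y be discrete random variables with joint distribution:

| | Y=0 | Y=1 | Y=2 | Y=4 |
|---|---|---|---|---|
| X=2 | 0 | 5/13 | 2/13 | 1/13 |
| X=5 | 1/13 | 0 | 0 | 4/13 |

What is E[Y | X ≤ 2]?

13/8

P(X ≤ 2) = 8/13.
Σ Y·P over the event = 1·(5/13) + 2·(2/13) + 4·(1/13) = 1.
E[Y | X ≤ 2] = (1) / (8/13) = 13/8.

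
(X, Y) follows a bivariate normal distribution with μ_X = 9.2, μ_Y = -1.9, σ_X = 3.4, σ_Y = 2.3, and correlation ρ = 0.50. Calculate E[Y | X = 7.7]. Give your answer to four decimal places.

E[Y | X=x] = μ_Y + ρ(σ_Y/σ_X)(x − μ_X) for jointly normal variables.
E[Y | X=7.7] = -1.9 + (0.50)·(2.3/3.4)·(7.7 − (9.2)) = -1.9 + (0.33824)·(-1.5) = -2.4074.

-2.4074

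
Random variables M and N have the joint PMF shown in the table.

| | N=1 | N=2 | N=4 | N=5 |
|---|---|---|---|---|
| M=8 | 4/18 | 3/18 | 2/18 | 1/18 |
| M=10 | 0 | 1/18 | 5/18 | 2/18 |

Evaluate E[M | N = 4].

66/7

P(N = 4) = 7/18.
Σ M·P over the event = 8·(2/18) + 10·(5/18) = 11/3.
E[M | N = 4] = (11/3) / (7/18) = 66/7.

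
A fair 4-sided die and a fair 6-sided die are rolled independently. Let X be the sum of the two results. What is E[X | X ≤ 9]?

134/23

P(X ≤ 9) = 23/24.
Σ over the event: 2·1/24 + 3·1/12 + 4·1/8 + 5·1/6 + 6·1/6 + 7·1/6 + 8·1/8 + 9·1/12 = 67/12.
E[X | X ≤ 9] = (67/12) / (23/24) = 134/23.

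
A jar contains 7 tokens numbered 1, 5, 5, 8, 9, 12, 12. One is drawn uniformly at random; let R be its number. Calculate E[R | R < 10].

28/5

P(R < 10) = 5/7.
Σ over the event: 1·1/7 + 5·2/7 + 8·1/7 + 9·1/7 = 4.
E[R | R < 10] = (4) / (5/7) = 28/5.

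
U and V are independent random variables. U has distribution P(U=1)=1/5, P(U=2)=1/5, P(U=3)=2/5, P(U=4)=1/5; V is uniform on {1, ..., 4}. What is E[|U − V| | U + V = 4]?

3/2

P(U + V = 4) = 1/5.
Summing |U−V|·P(x,y) over outcomes with U + V = 4 gives 3/10.
E[|U − V| | U + V = 4] = (3/10) / (1/5) = 3/2.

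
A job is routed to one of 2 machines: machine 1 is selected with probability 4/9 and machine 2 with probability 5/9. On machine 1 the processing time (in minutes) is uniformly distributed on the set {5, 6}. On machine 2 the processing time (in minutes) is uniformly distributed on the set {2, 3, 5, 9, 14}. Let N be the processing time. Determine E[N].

E[N | machine 1] = (5+6)/2 = 11/2.
E[N | machine 2] = (2+3+5+9+14)/5 = 33/5.
By the law of total expectation,
E[N] = (4/9)·(11/2) + (5/9)·(33/5) = 55/9.

55/9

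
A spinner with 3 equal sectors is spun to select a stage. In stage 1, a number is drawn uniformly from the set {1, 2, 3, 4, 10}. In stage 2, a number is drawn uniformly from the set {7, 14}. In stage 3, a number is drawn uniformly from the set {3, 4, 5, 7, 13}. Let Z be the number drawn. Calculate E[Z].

209/30

E[Z | stage 1] = (1+2+3+4+10)/5 = 4.
E[Z | stage 2] = (7+14)/2 = 21/2.
E[Z | stage 3] = (3+4+5+7+13)/5 = 32/5.
By the law of total expectation,
E[Z] = (1/3)·(4) + (1/3)·(21/2) + (1/3)·(32/5) = 209/30.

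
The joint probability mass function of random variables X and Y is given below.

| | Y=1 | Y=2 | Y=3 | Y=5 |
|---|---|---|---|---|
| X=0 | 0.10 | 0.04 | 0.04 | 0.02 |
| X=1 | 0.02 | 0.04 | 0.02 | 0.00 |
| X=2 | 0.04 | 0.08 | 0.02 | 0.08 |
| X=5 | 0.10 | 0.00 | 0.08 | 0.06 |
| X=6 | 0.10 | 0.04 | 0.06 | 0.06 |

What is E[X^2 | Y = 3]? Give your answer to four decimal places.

P(Y = 3) = 0.22.
Σ X^2·P over the event = 0·(0.04) + 1·(0.02) + 4·(0.02) + 25·(0.08) + 36·(0.06) = 4.26.
E[X^2 | Y = 3] = (4.26) / (0.22) = 19.3636.

19.3636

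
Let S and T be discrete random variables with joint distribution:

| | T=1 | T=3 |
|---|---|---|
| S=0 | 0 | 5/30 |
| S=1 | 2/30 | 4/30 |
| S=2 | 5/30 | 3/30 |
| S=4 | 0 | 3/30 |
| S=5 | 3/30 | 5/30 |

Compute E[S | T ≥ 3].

47/20

P(T ≥ 3) = 2/3.
Σ S·P over the event = 0·(5/30) + 1·(4/30) + 2·(3/30) + 4·(3/30) + 5·(5/30) = 47/30.
E[S | T ≥ 3] = (47/30) / (2/3) = 47/20.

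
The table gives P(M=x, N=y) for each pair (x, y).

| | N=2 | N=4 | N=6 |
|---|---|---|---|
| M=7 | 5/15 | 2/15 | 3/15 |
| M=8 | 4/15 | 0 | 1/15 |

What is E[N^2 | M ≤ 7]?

16

P(M ≤ 7) = 2/3.
Σ N^2·P over the event = 4·(5/15) + 16·(2/15) + 36·(3/15) = 32/3.
E[N^2 | M ≤ 7] = (32/3) / (2/3) = 16.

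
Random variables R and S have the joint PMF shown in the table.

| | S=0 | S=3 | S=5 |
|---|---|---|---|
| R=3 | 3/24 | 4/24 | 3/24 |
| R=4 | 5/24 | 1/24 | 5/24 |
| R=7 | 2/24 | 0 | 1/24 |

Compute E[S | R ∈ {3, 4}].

P(R ∈ {3, 4}) = 7/8.
Σ S·P over the event = 0·(3/24) + 3·(4/24) + 5·(3/24) + 0·(5/24) + 3·(1/24) + 5·(5/24) = 55/24.
E[S | R ∈ {3, 4}] = (55/24) / (7/8) = 55/21.

55/21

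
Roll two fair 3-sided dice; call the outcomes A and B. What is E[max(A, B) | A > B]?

Outcomes with A > B: (2,1), (3,1), (3,2), each with probability 1/9.
E[max(A, B) | A > B] = (2 + 3 + 3) / 3 = 8/3.

8/3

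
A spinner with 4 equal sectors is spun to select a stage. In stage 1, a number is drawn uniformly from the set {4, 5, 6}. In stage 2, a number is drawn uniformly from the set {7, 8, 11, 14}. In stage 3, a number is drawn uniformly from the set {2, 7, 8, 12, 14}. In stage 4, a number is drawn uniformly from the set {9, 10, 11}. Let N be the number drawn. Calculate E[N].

E[N | stage 1] = (4+5+6)/3 = 5.
E[N | stage 2] = (7+8+11+14)/4 = 10.
E[N | stage 3] = (2+7+8+12+14)/5 = 43/5.
E[N | stage 4] = (9+10+11)/3 = 10.
By the law of total expectation,
E[N] = (1/4)·(5) + (1/4)·(10) + (1/4)·(43/5) + (1/4)·(10) = 42/5.

42/5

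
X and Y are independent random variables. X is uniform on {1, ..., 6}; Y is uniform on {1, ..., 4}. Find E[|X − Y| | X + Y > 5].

15/7

P(X + Y > 5) = 7/12.
Summing |X−Y|·P(x,y) over outcomes with X + Y > 5 gives 5/4.
E[|X − Y| | X + Y > 5] = (5/4) / (7/12) = 15/7.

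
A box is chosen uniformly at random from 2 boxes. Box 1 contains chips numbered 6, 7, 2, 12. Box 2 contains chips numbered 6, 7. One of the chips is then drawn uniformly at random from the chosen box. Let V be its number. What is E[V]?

E[V | box 1] = (6+7+2+12)/4 = 27/4.
E[V | box 2] = (6+7)/2 = 13/2.
E[V] = (1/2)·(27/4) + (1/2)·(13/2) = 53/8.

53/8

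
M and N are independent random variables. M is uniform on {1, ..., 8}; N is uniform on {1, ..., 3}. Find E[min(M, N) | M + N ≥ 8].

P(M + N ≥ 8) = 3/8.
Summing min(M,N)·P(x,y) over outcomes with M + N ≥ 8 gives 5/6.
E[min(M, N) | M + N ≥ 8] = (5/6) / (3/8) = 20/9.

20/9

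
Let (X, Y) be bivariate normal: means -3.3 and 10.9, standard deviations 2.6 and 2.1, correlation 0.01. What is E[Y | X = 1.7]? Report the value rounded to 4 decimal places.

The regression of Y on X has slope ρ·σ_Y/σ_X and passes through (μ_X, μ_Y).
E[Y | X=1.7] = 10.9 + (0.01)·(2.1/2.6)·(1.7 − (-3.3)) = 10.9 + (0.0080769)·(5) = 10.9404.

10.9404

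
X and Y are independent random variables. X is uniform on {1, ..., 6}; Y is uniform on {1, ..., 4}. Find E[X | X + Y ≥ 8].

P(X + Y ≥ 8) = 1/4.
Summing X·P(x,y) over outcomes with X + Y ≥ 8 gives 4/3.
E[X | X + Y ≥ 8] = (4/3) / (1/4) = 16/3.

16/3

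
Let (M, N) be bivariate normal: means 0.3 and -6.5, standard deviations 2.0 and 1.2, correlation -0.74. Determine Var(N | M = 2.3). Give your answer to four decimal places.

Var(N | M=x) = (1 − ρ²)·σ_N².
Var(N | M=2.3) = (1.2)²·(1 − (-0.74)²) = 1.44·0.4524 = 0.6515.

0.6515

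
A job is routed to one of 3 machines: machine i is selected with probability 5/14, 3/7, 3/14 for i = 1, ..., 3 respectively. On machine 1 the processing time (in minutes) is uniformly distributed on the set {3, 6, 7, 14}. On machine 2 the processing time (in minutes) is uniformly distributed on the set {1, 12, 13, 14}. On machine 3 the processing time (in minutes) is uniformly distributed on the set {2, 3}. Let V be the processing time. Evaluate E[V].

E[V | machine 1] = (3+6+7+14)/4 = 15/2.
E[V | machine 2] = (1+12+13+14)/4 = 10.
E[V | machine 3] = (2+3)/2 = 5/2.
By the law of total expectation,
E[V] = (5/14)·(15/2) + (3/7)·(10) + (3/14)·(5/2) = 15/2.

15/2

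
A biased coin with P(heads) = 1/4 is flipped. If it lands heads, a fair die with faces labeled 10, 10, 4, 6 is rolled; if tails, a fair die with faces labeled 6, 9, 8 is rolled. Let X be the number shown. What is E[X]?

61/8

E[X | heads] = (10+10+4+6)/4 = 15/2.
E[X | tails] = (6+9+8)/3 = 23/3.
E[X] = (1/4)·(15/2) + (3/4)·(23/3) = 61/8.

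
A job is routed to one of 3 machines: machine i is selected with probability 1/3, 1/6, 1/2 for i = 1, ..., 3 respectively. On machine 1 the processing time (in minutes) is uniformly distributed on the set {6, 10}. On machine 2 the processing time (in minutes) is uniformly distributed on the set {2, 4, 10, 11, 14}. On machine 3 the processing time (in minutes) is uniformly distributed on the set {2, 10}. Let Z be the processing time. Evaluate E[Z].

E[Z | machine 1] = (6+10)/2 = 8.
E[Z | machine 2] = (2+4+10+11+14)/5 = 41/5.
E[Z | machine 3] = (2+10)/2 = 6.
By the law of total expectation,
E[Z] = (1/3)·(8) + (1/6)·(41/5) + (1/2)·(6) = 211/30.

211/30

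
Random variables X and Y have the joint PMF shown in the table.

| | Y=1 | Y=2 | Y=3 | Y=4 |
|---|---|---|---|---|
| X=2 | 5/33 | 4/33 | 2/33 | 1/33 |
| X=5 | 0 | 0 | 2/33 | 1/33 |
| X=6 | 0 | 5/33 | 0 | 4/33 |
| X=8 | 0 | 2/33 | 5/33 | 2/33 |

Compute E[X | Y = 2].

P(Y = 2) = 1/3.
Σ X·P over the event = 2·(4/33) + 6·(5/33) + 8·(2/33) = 18/11.
E[X | Y = 2] = (18/11) / (1/3) = 54/11.

54/11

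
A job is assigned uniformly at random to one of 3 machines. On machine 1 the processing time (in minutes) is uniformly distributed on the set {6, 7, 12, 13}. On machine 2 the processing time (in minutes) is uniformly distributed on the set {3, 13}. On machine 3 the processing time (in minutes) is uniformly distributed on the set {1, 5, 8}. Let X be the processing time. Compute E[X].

133/18

E[X | machine 1] = (6+7+12+13)/4 = 19/2.
E[X | machine 2] = (3+13)/2 = 8.
E[X | machine 3] = (1+5+8)/3 = 14/3.
E[X] = (1/3)·(19/2) + (1/3)·(8) + (1/3)·(14/3) = 133/18.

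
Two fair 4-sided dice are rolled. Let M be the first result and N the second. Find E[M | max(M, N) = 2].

Outcomes with max(M, N) = 2: (1,2), (2,1), (2,2), each with probability 1/16.
E[M | max(M, N) = 2] = (1 + 2 + 2) / 3 = 5/3.

5/3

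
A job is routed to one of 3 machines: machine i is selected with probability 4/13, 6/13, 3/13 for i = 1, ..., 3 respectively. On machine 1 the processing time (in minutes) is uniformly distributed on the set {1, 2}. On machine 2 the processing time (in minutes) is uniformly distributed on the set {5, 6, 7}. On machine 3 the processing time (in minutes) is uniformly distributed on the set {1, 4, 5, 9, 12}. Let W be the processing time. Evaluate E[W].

E[W | machine 1] = (1+2)/2 = 3/2.
E[W | machine 2] = (5+6+7)/3 = 6.
E[W | machine 3] = (1+4+5+9+12)/5 = 31/5.
By the law of total expectation,
E[W] = (4/13)·(3/2) + (6/13)·(6) + (3/13)·(31/5) = 303/65.

303/65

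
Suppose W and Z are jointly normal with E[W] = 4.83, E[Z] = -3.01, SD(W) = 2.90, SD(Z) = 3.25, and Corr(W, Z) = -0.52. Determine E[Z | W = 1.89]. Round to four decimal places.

The regression of Z on W has slope ρ·σ_Z/σ_W and passes through (μ_W, μ_Z).
E[Z | W=1.89] = -3.01 + (-0.52)·(3.25/2.90)·(1.89 − (4.83)) = -3.01 + (-0.58276)·(-2.94) = -1.2967.

-1.2967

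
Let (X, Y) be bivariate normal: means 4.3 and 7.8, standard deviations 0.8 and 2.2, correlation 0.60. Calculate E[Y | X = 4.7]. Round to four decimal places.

8.4600

The regression of Y on X has slope ρ·σ_Y/σ_X and passes through (μ_X, μ_Y).
E[Y | X=4.7] = 7.8 + (0.60)·(2.2/0.8)·(4.7 − (4.3)) = 7.8 + (1.65)·(0.4) = 8.4600.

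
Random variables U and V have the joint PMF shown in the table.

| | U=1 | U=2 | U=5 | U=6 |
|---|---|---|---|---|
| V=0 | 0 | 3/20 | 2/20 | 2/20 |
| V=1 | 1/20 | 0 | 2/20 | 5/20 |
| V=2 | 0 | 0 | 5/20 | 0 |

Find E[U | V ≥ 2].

5

P(V ≥ 2) = 1/4.
Σ U·P over the event = 5·(5/20) = 5/4.
E[U | V ≥ 2] = (5/4) / (1/4) = 5.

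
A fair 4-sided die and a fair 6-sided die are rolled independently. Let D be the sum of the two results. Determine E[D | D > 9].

10

P(D > 9) = 1/24.
Σ over the event: 10·1/24 = 5/12.
E[D | D > 9] = (5/12) / (1/24) = 10.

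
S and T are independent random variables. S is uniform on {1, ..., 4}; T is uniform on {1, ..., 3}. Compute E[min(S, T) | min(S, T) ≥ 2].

Outcomes with min(S, T) ≥ 2: (2,2), (2,3), (3,2), (3,3), (4,2), (4,3), each with probability 1/12.
E[min(S, T) | min(S, T) ≥ 2] = (2 + 2 + 2 + 3 + 2 + 3) / 6 = 7/3.

7/3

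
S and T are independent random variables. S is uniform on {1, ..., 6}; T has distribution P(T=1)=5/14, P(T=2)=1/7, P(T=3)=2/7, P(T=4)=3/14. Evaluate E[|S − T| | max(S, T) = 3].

24/19

P(max(S, T) = 3) = 19/84.
Summing |S−T|·P(x,y) over outcomes with max(S, T) = 3 gives 2/7.
E[|S − T| | max(S, T) = 3] = (2/7) / (19/84) = 24/19.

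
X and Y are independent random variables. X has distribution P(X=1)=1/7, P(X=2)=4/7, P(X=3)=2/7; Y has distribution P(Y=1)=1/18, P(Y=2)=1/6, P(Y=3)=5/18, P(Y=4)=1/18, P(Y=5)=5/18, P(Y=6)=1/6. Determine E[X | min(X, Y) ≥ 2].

P(min(X, Y) ≥ 2) = 17/21.
Summing X·P(x,y) over outcomes with min(X, Y) ≥ 2 gives 17/9.
E[X | min(X, Y) ≥ 2] = (17/9) / (17/21) = 7/3.

7/3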